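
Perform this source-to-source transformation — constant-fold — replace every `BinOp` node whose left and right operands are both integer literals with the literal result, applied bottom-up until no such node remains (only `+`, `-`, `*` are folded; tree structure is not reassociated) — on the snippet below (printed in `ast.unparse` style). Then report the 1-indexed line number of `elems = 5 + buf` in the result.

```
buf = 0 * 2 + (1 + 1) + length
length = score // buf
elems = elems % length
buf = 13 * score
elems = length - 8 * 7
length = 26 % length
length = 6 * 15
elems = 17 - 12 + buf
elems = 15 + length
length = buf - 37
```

8

Transformed code:
buf = 2 + length
length = score // buf
elems = elems % length
buf = 13 * score
elems = length - 56
length = 26 % length
length = 90
elems = 5 + buf
elems = 15 + length
length = buf - 37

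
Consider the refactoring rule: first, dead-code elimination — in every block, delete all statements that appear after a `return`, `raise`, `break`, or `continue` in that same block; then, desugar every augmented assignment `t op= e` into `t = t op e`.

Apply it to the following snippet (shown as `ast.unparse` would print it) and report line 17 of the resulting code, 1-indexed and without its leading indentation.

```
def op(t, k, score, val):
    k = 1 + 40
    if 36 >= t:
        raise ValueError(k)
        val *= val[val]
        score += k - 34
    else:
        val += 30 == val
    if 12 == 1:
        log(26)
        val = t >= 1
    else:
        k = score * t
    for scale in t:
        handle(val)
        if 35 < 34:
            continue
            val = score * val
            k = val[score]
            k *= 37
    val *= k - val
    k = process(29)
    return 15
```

k = process(29)

Transformed code:
def op(t, k, score, val):
    k = 1 + 40
    if 36 >= t:
        raise ValueError(k)
    else:
        val = val + (30 == val)
    if 12 == 1:
        log(26)
        val = t >= 1
    else:
        k = score * t
    for scale in t:
        handle(val)
        if 35 < 34:
            continue
    val = val * (k - val)
    k = process(29)
    return 15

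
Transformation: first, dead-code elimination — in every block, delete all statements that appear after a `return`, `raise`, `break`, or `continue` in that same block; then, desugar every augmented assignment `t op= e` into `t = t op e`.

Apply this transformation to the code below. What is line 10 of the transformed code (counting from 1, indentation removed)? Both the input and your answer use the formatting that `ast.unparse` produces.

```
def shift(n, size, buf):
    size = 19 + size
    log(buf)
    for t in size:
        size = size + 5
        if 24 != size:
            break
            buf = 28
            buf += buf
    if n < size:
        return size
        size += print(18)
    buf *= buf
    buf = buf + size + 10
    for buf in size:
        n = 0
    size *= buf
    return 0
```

buf = buf * buf

Transformed code:
def shift(n, size, buf):
    size = 19 + size
    log(buf)
    for t in size:
        size = size + 5
        if 24 != size:
            break
    if n < size:
        return size
    buf = buf * buf
    buf = buf + size + 10
    for buf in size:
        n = 0
    size = size * buf
    return 0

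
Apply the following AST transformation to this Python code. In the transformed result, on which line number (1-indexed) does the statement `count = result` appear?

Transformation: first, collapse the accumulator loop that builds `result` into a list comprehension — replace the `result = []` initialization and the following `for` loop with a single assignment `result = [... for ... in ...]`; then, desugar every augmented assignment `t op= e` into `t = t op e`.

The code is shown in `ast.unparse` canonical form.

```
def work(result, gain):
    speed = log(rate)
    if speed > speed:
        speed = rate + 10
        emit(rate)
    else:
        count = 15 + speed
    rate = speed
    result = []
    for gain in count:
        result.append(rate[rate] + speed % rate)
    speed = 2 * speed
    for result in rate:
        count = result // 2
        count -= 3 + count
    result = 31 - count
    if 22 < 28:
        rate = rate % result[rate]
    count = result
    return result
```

Transformed code:
def work(result, gain):
    speed = log(rate)
    if speed > speed:
        speed = rate + 10
        emit(rate)
    else:
        count = 15 + speed
    rate = speed
    result = [rate[rate] + speed % rate for gain in count]
    speed = 2 * speed
    for result in rate:
        count = result // 2
        count = count - (3 + count)
    result = 31 - count
    if 22 < 28:
        rate = rate % result[rate]
    count = result
    return result

17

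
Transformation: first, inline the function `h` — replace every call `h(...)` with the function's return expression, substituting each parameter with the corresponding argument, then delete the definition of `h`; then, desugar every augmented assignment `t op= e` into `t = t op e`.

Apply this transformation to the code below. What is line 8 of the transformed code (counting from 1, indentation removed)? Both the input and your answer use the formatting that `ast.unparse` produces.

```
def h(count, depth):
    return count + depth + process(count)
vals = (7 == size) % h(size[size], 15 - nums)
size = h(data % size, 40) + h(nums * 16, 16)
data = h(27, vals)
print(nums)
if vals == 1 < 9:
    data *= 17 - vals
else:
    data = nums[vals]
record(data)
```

Transformed code:
vals = (7 == size) % (size[size] + (15 - nums) + process(size[size]))
size = data % size + 40 + process(data % size) + (nums * 16 + 16 + process(nums * 16))
data = 27 + vals + process(27)
print(nums)
if vals == 1 < 9:
    data = data * (17 - vals)
else:
    data = nums[vals]
record(data)

data = nums[vals]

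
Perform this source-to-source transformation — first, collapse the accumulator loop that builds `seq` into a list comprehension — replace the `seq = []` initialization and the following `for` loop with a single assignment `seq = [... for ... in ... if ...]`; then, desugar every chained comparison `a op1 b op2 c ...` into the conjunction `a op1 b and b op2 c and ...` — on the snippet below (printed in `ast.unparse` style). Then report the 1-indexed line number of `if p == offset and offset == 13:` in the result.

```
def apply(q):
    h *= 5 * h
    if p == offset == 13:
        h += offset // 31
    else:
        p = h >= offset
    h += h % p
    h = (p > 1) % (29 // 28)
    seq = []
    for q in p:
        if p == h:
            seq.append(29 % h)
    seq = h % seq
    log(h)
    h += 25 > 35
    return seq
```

Transformed code:
def apply(q):
    h *= 5 * h
    if p == offset and offset == 13:
        h += offset // 31
    else:
        p = h >= offset
    h += h % p
    h = (p > 1) % (29 // 28)
    seq = [29 % h for q in p if p == h]
    seq = h % seq
    log(h)
    h += 25 > 35
    return seq

3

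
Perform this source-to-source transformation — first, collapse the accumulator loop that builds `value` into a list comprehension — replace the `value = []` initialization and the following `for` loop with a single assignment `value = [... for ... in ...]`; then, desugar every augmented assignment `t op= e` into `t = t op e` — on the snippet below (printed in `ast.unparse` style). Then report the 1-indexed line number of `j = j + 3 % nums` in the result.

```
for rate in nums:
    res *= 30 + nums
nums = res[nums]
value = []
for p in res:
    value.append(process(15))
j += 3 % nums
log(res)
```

Transformed code:
for rate in nums:
    res = res * (30 + nums)
nums = res[nums]
value = [process(15) for p in res]
j = j + 3 % nums
log(res)

5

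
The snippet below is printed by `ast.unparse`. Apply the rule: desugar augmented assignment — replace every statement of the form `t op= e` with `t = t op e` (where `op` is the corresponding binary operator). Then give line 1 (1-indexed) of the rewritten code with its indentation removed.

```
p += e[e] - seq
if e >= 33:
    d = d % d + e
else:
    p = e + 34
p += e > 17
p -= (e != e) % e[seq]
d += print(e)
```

p = p + (e[e] - seq)

Transformed code:
p = p + (e[e] - seq)
if e >= 33:
    d = d % d + e
else:
    p = e + 34
p = p + (e > 17)
p = p - (e != e) % e[seq]
d = d + print(e)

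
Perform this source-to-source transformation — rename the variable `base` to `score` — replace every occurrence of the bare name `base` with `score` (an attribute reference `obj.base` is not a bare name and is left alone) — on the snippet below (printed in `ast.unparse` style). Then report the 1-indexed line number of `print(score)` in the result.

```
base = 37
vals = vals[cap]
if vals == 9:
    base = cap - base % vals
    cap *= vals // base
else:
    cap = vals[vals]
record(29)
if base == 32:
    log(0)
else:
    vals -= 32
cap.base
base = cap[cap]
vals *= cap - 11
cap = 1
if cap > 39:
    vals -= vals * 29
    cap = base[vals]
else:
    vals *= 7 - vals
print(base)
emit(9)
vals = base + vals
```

Transformed code:
score = 37
vals = vals[cap]
if vals == 9:
    score = cap - score % vals
    cap *= vals // score
else:
    cap = vals[vals]
record(29)
if score == 32:
    log(0)
else:
    vals -= 32
cap.base
score = cap[cap]
vals *= cap - 11
cap = 1
if cap > 39:
    vals -= vals * 29
    cap = score[vals]
else:
    vals *= 7 - vals
print(score)
emit(9)
vals = score + vals

22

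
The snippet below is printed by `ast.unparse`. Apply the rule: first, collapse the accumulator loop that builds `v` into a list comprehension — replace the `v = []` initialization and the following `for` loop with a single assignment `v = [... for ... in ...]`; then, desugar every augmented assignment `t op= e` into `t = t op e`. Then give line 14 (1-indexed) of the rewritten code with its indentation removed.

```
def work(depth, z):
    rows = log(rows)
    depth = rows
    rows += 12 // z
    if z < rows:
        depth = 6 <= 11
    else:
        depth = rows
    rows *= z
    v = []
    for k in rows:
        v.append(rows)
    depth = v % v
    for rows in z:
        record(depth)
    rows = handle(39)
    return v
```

Transformed code:
def work(depth, z):
    rows = log(rows)
    depth = rows
    rows = rows + 12 // z
    if z < rows:
        depth = 6 <= 11
    else:
        depth = rows
    rows = rows * z
    v = [rows for k in rows]
    depth = v % v
    for rows in z:
        record(depth)
    rows = handle(39)
    return v

rows = handle(39)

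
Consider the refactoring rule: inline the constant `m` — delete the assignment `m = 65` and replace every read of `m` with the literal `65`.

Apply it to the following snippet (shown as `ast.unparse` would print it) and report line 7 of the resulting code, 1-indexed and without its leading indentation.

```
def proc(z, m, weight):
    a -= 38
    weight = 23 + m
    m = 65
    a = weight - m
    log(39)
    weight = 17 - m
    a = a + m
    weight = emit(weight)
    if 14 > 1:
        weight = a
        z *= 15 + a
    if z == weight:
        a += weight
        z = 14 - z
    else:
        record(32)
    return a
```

a = a + 65

Transformed code:
def proc(z, m, weight):
    a -= 38
    weight = 23 + 65
    a = weight - 65
    log(39)
    weight = 17 - 65
    a = a + 65
    weight = emit(weight)
    if 14 > 1:
        weight = a
        z *= 15 + a
    if z == weight:
        a += weight
        z = 14 - z
    else:
        record(32)
    return a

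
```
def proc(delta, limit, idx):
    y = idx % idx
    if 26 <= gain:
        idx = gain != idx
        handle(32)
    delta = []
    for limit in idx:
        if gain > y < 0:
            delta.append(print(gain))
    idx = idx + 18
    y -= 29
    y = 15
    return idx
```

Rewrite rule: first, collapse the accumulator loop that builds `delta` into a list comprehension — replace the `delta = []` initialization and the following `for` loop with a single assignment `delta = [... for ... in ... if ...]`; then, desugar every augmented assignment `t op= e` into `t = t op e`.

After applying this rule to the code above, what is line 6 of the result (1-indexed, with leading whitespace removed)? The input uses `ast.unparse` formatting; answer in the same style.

Transformed code:
def proc(delta, limit, idx):
    y = idx % idx
    if 26 <= gain:
        idx = gain != idx
        handle(32)
    delta = [print(gain) for limit in idx if gain > y < 0]
    idx = idx + 18
    y = y - 29
    y = 15
    return idx

delta = [print(gain) for limit in idx if gain > y < 0]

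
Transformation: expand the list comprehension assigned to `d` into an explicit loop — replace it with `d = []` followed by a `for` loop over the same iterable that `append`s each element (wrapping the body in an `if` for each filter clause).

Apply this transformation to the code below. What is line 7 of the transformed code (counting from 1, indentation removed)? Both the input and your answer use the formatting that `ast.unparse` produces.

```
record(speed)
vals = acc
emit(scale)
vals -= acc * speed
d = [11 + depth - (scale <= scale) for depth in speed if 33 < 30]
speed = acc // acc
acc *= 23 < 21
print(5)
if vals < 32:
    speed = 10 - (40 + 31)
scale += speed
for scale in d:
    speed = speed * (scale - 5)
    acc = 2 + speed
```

Transformed code:
record(speed)
vals = acc
emit(scale)
vals -= acc * speed
d = []
for depth in speed:
    if 33 < 30:
        d.append(11 + depth - (scale <= scale))
speed = acc // acc
acc *= 23 < 21
print(5)
if vals < 32:
    speed = 10 - (40 + 31)
scale += speed
for scale in d:
    speed = speed * (scale - 5)
    acc = 2 + speed

if 33 < 30:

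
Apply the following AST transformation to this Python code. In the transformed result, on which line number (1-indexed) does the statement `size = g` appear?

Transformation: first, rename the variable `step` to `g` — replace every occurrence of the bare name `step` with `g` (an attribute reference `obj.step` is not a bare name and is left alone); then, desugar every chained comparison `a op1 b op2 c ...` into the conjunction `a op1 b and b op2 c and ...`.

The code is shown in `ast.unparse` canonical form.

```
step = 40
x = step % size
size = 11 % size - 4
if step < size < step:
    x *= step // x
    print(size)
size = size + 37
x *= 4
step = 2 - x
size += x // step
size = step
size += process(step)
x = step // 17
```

Transformed code:
g = 40
x = g % size
size = 11 % size - 4
if g < size and size < g:
    x *= g // x
    print(size)
size = size + 37
x *= 4
g = 2 - x
size += x // g
size = g
size += process(g)
x = g // 17

11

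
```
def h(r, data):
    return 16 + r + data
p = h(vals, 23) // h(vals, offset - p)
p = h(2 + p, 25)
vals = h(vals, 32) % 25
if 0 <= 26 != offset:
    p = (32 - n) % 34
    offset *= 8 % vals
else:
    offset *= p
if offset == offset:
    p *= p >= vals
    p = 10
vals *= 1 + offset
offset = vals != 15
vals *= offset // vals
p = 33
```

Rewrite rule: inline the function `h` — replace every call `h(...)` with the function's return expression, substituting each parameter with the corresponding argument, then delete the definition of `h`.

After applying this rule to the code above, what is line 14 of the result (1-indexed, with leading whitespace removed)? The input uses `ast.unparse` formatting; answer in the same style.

vals *= offset // vals

Transformed code:
p = (16 + vals + 23) // (16 + vals + (offset - p))
p = 16 + (2 + p) + 25
vals = (16 + vals + 32) % 25
if 0 <= 26 != offset:
    p = (32 - n) % 34
    offset *= 8 % vals
else:
    offset *= p
if offset == offset:
    p *= p >= vals
    p = 10
vals *= 1 + offset
offset = vals != 15
vals *= offset // vals
p = 33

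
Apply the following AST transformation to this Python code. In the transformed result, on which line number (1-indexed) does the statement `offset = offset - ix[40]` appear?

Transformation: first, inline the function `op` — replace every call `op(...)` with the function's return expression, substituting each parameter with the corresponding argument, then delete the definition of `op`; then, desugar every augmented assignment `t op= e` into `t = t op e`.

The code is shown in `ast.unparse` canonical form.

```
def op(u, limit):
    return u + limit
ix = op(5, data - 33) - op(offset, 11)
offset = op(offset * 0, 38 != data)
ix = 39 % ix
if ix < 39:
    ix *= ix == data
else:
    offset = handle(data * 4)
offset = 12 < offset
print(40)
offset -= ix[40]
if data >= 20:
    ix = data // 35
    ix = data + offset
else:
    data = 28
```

10

Transformed code:
ix = 5 + (data - 33) - (offset + 11)
offset = offset * 0 + (38 != data)
ix = 39 % ix
if ix < 39:
    ix = ix * (ix == data)
else:
    offset = handle(data * 4)
offset = 12 < offset
print(40)
offset = offset - ix[40]
if data >= 20:
    ix = data // 35
    ix = data + offset
else:
    data = 28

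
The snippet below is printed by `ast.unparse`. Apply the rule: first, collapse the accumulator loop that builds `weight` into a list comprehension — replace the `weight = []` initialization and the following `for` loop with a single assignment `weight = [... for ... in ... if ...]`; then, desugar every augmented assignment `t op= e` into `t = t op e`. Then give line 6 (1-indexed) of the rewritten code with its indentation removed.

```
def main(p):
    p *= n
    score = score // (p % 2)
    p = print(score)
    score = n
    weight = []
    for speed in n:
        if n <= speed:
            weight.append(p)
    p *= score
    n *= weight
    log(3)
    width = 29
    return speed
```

Transformed code:
def main(p):
    p = p * n
    score = score // (p % 2)
    p = print(score)
    score = n
    weight = [p for speed in n if n <= speed]
    p = p * score
    n = n * weight
    log(3)
    width = 29
    return speed

weight = [p for speed in n if n <= speed]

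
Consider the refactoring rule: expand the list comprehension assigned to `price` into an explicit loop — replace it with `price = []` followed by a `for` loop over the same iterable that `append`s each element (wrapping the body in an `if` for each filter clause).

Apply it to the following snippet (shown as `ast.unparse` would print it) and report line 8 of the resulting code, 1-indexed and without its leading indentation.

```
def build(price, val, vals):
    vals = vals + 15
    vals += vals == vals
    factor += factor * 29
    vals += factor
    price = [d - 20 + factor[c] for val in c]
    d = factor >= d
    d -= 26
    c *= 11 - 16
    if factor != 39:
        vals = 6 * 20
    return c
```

Transformed code:
def build(price, val, vals):
    vals = vals + 15
    vals += vals == vals
    factor += factor * 29
    vals += factor
    price = []
    for val in c:
        price.append(d - 20 + factor[c])
    d = factor >= d
    d -= 26
    c *= 11 - 16
    if factor != 39:
        vals = 6 * 20
    return c

price.append(d - 20 + factor[c])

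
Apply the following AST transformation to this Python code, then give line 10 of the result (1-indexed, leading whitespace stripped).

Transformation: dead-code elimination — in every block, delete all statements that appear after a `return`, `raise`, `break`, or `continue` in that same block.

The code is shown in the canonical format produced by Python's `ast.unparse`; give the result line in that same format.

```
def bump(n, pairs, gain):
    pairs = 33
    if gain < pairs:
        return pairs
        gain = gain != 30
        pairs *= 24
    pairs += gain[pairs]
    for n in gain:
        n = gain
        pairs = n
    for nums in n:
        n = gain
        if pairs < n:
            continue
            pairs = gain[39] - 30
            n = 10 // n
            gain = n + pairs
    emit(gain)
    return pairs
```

n = gain

Transformed code:
def bump(n, pairs, gain):
    pairs = 33
    if gain < pairs:
        return pairs
    pairs += gain[pairs]
    for n in gain:
        n = gain
        pairs = n
    for nums in n:
        n = gain
        if pairs < n:
            continue
    emit(gain)
    return pairs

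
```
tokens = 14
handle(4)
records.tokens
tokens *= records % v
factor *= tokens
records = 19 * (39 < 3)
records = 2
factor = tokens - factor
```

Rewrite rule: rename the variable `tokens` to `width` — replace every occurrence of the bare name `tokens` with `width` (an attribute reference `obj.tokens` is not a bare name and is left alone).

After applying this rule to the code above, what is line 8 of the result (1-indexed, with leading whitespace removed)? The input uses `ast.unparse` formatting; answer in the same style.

factor = width - factor

Transformed code:
width = 14
handle(4)
records.tokens
width *= records % v
factor *= width
records = 19 * (39 < 3)
records = 2
factor = width - factor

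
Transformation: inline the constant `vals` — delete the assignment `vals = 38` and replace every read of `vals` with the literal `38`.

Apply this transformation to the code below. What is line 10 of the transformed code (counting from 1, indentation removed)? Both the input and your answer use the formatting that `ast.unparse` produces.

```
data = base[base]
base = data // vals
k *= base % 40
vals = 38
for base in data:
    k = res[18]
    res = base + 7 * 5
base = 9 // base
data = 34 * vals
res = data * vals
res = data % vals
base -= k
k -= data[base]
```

res = data % 38

Transformed code:
data = base[base]
base = data // 38
k *= base % 40
for base in data:
    k = res[18]
    res = base + 7 * 5
base = 9 // base
data = 34 * 38
res = data * 38
res = data % 38
base -= k
k -= data[base]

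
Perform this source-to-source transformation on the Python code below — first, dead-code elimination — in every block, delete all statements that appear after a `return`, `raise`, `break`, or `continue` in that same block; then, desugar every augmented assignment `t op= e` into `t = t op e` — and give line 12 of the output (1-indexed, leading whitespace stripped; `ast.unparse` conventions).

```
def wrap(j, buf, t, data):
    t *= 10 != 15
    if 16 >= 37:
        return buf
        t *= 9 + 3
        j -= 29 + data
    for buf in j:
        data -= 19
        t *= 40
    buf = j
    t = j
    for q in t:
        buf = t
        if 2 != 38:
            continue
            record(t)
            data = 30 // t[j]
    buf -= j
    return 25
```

Transformed code:
def wrap(j, buf, t, data):
    t = t * (10 != 15)
    if 16 >= 37:
        return buf
    for buf in j:
        data = data - 19
        t = t * 40
    buf = j
    t = j
    for q in t:
        buf = t
        if 2 != 38:
            continue
    buf = buf - j
    return 25

if 2 != 38:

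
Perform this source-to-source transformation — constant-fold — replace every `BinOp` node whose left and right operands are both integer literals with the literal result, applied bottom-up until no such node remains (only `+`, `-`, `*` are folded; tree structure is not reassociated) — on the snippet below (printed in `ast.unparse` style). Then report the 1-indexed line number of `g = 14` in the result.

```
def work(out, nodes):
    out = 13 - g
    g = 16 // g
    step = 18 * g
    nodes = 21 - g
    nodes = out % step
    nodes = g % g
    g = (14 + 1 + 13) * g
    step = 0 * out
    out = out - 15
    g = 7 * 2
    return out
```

Transformed code:
def work(out, nodes):
    out = 13 - g
    g = 16 // g
    step = 18 * g
    nodes = 21 - g
    nodes = out % step
    nodes = g % g
    g = 28 * g
    step = 0 * out
    out = out - 15
    g = 14
    return out

11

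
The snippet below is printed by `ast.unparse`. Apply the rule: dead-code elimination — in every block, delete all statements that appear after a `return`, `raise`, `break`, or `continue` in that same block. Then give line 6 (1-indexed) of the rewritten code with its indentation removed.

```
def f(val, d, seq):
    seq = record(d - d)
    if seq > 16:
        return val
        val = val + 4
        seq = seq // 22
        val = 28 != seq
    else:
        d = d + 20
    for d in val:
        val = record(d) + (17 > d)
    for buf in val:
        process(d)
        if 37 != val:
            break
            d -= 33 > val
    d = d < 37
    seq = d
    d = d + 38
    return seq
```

d = d + 20

Transformed code:
def f(val, d, seq):
    seq = record(d - d)
    if seq > 16:
        return val
    else:
        d = d + 20
    for d in val:
        val = record(d) + (17 > d)
    for buf in val:
        process(d)
        if 37 != val:
            break
    d = d < 37
    seq = d
    d = d + 38
    return seq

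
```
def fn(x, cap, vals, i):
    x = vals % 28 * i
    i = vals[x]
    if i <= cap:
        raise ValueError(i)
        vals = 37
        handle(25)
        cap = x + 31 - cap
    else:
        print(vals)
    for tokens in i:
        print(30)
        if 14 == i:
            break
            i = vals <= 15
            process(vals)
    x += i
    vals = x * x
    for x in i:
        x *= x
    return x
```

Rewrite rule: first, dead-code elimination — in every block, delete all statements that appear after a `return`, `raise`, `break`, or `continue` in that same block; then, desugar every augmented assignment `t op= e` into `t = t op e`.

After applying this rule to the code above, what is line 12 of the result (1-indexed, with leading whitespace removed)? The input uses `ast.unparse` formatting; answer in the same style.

Transformed code:
def fn(x, cap, vals, i):
    x = vals % 28 * i
    i = vals[x]
    if i <= cap:
        raise ValueError(i)
    else:
        print(vals)
    for tokens in i:
        print(30)
        if 14 == i:
            break
    x = x + i
    vals = x * x
    for x in i:
        x = x * x
    return x

x = x + i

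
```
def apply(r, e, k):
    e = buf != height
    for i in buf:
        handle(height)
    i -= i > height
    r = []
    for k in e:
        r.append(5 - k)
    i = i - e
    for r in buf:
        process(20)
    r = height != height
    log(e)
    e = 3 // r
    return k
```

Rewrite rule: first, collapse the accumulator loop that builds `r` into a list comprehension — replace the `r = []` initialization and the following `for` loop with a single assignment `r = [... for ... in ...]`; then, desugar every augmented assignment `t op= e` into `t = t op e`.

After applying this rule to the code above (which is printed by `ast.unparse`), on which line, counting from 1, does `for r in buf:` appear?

Transformed code:
def apply(r, e, k):
    e = buf != height
    for i in buf:
        handle(height)
    i = i - (i > height)
    r = [5 - k for k in e]
    i = i - e
    for r in buf:
        process(20)
    r = height != height
    log(e)
    e = 3 // r
    return k

8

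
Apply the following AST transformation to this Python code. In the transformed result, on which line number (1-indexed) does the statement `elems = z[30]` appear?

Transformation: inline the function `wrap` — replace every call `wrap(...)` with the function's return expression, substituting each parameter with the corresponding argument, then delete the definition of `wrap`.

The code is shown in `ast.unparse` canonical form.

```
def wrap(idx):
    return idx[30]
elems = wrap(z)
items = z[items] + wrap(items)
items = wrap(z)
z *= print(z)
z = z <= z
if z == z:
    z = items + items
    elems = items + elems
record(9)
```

1

Transformed code:
elems = z[30]
items = z[items] + items[30]
items = z[30]
z *= print(z)
z = z <= z
if z == z:
    z = items + items
    elems = items + elems
record(9)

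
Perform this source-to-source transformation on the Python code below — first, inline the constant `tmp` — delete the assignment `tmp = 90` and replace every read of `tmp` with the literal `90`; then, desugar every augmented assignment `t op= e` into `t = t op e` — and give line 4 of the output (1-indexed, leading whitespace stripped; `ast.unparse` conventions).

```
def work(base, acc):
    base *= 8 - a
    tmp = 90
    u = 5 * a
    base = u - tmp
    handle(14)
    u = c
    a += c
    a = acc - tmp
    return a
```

base = u - 90

Transformed code:
def work(base, acc):
    base = base * (8 - a)
    u = 5 * a
    base = u - 90
    handle(14)
    u = c
    a = a + c
    a = acc - 90
    return a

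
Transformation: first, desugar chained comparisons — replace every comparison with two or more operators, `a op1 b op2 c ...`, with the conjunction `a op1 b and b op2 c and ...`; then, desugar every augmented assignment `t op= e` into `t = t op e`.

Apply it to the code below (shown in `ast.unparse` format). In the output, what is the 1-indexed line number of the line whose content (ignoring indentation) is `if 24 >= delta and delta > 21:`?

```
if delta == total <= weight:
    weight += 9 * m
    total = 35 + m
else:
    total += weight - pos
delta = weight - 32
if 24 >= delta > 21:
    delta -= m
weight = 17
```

7

Transformed code:
if delta == total and total <= weight:
    weight = weight + 9 * m
    total = 35 + m
else:
    total = total + (weight - pos)
delta = weight - 32
if 24 >= delta and delta > 21:
    delta = delta - m
weight = 17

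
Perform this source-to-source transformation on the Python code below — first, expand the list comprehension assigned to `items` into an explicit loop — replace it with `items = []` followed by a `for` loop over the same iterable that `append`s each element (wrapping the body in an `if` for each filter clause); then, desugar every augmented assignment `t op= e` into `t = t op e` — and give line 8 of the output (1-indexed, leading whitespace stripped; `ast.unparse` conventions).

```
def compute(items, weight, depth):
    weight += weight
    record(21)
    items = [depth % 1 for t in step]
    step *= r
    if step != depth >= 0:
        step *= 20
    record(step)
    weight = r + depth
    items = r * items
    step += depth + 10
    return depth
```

Transformed code:
def compute(items, weight, depth):
    weight = weight + weight
    record(21)
    items = []
    for t in step:
        items.append(depth % 1)
    step = step * r
    if step != depth >= 0:
        step = step * 20
    record(step)
    weight = r + depth
    items = r * items
    step = step + (depth + 10)
    return depth

if step != depth >= 0:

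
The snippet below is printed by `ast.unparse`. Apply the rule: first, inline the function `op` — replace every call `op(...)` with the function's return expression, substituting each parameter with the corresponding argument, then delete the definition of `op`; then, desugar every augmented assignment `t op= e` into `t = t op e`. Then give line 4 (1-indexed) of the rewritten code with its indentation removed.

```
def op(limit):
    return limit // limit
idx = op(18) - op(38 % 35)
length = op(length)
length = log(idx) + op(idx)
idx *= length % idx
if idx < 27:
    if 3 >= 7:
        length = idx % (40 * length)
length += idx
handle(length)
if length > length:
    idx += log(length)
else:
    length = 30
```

idx = idx * (length % idx)

Transformed code:
idx = 18 // 18 - 38 % 35 // (38 % 35)
length = length // length
length = log(idx) + idx // idx
idx = idx * (length % idx)
if idx < 27:
    if 3 >= 7:
        length = idx % (40 * length)
length = length + idx
handle(length)
if length > length:
    idx = idx + log(length)
else:
    length = 30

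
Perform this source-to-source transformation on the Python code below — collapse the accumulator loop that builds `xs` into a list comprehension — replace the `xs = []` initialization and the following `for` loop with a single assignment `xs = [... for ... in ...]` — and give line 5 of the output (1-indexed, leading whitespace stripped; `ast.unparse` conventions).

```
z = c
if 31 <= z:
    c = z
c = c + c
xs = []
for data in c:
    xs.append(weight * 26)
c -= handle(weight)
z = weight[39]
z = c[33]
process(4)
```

Transformed code:
z = c
if 31 <= z:
    c = z
c = c + c
xs = [weight * 26 for data in c]
c -= handle(weight)
z = weight[39]
z = c[33]
process(4)

xs = [weight * 26 for data in c]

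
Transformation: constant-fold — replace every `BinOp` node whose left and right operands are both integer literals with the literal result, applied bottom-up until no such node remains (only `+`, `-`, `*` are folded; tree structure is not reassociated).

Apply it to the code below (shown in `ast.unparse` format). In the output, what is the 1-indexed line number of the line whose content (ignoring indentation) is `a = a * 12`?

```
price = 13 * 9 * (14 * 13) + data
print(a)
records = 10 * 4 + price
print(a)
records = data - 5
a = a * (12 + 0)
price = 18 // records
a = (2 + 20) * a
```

Transformed code:
price = 21294 + data
print(a)
records = 40 + price
print(a)
records = data - 5
a = a * 12
price = 18 // records
a = 22 * a

6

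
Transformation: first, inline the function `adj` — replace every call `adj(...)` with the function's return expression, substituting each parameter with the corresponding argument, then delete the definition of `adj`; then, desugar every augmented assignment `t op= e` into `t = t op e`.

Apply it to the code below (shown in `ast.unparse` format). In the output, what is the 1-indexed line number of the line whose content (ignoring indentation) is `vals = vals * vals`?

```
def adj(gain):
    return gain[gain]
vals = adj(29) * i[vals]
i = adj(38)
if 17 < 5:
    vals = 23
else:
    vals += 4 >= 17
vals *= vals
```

Transformed code:
vals = 29[29] * i[vals]
i = 38[38]
if 17 < 5:
    vals = 23
else:
    vals = vals + (4 >= 17)
vals = vals * vals

7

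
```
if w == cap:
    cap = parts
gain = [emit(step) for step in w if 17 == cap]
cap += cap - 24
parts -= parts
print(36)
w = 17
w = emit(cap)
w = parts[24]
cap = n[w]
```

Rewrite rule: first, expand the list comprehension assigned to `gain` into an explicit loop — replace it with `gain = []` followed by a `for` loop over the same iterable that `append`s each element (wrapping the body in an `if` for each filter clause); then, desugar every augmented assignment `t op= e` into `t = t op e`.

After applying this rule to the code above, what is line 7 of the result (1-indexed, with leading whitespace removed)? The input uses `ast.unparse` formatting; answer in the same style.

Transformed code:
if w == cap:
    cap = parts
gain = []
for step in w:
    if 17 == cap:
        gain.append(emit(step))
cap = cap + (cap - 24)
parts = parts - parts
print(36)
w = 17
w = emit(cap)
w = parts[24]
cap = n[w]

cap = cap + (cap - 24)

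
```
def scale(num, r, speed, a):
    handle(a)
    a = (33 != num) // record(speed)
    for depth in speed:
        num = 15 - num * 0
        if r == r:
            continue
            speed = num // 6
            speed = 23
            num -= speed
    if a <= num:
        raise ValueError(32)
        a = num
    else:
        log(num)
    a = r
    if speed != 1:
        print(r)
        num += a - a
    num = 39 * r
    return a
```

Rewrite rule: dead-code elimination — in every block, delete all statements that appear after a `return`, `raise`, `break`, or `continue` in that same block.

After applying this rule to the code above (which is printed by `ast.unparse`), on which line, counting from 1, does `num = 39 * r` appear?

16

Transformed code:
def scale(num, r, speed, a):
    handle(a)
    a = (33 != num) // record(speed)
    for depth in speed:
        num = 15 - num * 0
        if r == r:
            continue
    if a <= num:
        raise ValueError(32)
    else:
        log(num)
    a = r
    if speed != 1:
        print(r)
        num += a - a
    num = 39 * r
    return a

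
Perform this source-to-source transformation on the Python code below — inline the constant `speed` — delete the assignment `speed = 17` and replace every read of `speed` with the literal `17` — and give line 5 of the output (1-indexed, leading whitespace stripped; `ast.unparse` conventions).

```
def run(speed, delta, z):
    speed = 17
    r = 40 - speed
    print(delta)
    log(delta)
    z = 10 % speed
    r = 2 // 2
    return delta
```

z = 10 % 17

Transformed code:
def run(speed, delta, z):
    r = 40 - 17
    print(delta)
    log(delta)
    z = 10 % 17
    r = 2 // 2
    return delta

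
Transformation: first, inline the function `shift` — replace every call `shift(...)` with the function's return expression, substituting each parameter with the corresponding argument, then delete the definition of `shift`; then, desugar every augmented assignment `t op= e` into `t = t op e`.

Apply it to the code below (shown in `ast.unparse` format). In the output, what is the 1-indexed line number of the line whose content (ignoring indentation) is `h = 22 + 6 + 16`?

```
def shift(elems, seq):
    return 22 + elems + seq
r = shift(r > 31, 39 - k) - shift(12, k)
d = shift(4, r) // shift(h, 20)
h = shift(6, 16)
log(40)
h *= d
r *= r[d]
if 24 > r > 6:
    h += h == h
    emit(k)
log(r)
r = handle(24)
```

3

Transformed code:
r = 22 + (r > 31) + (39 - k) - (22 + 12 + k)
d = (22 + 4 + r) // (22 + h + 20)
h = 22 + 6 + 16
log(40)
h = h * d
r = r * r[d]
if 24 > r > 6:
    h = h + (h == h)
    emit(k)
log(r)
r = handle(24)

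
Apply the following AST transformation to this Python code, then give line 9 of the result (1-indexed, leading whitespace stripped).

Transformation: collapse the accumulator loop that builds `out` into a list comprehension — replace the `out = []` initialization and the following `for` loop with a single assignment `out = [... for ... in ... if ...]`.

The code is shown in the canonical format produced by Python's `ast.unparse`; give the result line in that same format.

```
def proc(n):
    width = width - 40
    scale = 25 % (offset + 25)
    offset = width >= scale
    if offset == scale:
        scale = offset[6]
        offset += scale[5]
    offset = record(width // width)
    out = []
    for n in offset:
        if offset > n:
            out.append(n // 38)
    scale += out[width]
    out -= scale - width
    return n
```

out = [n // 38 for n in offset if offset > n]

Transformed code:
def proc(n):
    width = width - 40
    scale = 25 % (offset + 25)
    offset = width >= scale
    if offset == scale:
        scale = offset[6]
        offset += scale[5]
    offset = record(width // width)
    out = [n // 38 for n in offset if offset > n]
    scale += out[width]
    out -= scale - width
    return n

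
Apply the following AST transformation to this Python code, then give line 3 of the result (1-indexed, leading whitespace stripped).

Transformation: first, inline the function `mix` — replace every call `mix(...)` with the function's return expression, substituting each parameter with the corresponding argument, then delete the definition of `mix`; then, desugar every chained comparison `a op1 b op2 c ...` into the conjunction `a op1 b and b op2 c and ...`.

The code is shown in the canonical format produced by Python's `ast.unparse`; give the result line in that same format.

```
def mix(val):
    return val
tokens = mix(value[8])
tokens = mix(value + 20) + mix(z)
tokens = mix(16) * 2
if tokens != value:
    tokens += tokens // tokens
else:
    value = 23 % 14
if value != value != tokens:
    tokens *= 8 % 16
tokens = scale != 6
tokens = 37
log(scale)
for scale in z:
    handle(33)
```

tokens = 16 * 2

Transformed code:
tokens = value[8]
tokens = value + 20 + z
tokens = 16 * 2
if tokens != value:
    tokens += tokens // tokens
else:
    value = 23 % 14
if value != value and value != tokens:
    tokens *= 8 % 16
tokens = scale != 6
tokens = 37
log(scale)
for scale in z:
    handle(33)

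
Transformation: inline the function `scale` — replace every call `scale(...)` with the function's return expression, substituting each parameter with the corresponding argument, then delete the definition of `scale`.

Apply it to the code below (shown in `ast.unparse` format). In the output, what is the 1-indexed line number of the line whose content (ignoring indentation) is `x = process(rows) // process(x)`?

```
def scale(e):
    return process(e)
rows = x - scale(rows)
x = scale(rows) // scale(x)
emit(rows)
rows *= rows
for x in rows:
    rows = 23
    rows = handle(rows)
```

2

Transformed code:
rows = x - process(rows)
x = process(rows) // process(x)
emit(rows)
rows *= rows
for x in rows:
    rows = 23
    rows = handle(rows)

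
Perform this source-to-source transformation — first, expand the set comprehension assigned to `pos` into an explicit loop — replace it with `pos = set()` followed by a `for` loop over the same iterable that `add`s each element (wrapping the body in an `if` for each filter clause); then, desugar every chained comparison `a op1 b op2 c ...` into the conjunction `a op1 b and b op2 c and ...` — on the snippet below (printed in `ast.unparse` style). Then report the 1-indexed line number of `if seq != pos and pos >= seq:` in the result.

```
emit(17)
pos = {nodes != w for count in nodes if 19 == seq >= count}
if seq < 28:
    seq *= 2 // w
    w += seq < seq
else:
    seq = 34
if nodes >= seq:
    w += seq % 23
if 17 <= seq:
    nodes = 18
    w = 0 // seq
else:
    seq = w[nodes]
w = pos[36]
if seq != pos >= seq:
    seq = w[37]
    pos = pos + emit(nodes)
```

19

Transformed code:
emit(17)
pos = set()
for count in nodes:
    if 19 == seq and seq >= count:
        pos.add(nodes != w)
if seq < 28:
    seq *= 2 // w
    w += seq < seq
else:
    seq = 34
if nodes >= seq:
    w += seq % 23
if 17 <= seq:
    nodes = 18
    w = 0 // seq
else:
    seq = w[nodes]
w = pos[36]
if seq != pos and pos >= seq:
    seq = w[37]
    pos = pos + emit(nodes)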